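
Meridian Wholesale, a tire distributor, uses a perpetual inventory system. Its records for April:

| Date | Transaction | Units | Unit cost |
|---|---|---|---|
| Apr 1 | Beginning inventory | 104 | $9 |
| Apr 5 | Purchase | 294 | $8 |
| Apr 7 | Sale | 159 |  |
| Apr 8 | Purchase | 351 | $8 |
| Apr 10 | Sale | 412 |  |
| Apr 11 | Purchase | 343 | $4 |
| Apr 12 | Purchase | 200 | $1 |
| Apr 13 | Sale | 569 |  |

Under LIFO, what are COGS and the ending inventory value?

Apr 7, 159 sold [LIFO — newest first]: 159 @ $8 = $1,272
Apr 10, 412 sold [LIFO — newest first]: 351 @ $8 + 61 @ $8 = $3,296
Apr 13, 569 sold [LIFO — newest first]: 200 @ $1 + 343 @ $4 + 26 @ $8 = $1,780
Total COGS = $1,272 + $3,296 + $1,780 = $6,348
Ending inventory: 104 @ $9 + 48 @ $8 = $1,320

COGS = $6,348; ending inventory = $1,320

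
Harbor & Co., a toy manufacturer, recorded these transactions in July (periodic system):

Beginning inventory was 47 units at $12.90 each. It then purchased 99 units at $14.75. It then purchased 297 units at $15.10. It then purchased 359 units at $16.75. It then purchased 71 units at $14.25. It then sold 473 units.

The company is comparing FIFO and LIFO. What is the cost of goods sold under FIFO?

FIFO COGS: 47 @ $12.90 + 99 @ $14.75 + 297 @ $15.10 + 30 @ $16.75 = $7,053.75
LIFO COGS: 71 @ $14.25 + 359 @ $16.75 + 43 @ $15.10 = $7,674.30

COGS = $7,053.75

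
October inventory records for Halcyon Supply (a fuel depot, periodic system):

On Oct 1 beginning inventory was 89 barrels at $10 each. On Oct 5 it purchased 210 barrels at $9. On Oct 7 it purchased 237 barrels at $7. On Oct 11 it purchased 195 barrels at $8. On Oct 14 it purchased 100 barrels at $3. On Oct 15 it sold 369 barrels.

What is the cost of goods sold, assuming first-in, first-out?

Oct 15, 369 sold [FIFO — oldest first]: 89 @ $10 + 210 @ $9 + 70 @ $7 = $3,270
Ending inventory: 167 @ $7 + 195 @ $8 + 100 @ $3 = $3,029

COGS = $3,270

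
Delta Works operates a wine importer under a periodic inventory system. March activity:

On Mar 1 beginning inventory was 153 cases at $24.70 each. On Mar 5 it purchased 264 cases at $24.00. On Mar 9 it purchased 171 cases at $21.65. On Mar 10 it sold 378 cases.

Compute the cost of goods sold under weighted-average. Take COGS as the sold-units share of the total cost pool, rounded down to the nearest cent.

Mar 10, sell 378: 378/588 × $13,817.25 → $8,882.51
Ending inventory (cost pool remaining) = $4,934.74
Check: goods available $13,817.25 = COGS $8,882.51 + ending $4,934.74

COGS = $8,882.51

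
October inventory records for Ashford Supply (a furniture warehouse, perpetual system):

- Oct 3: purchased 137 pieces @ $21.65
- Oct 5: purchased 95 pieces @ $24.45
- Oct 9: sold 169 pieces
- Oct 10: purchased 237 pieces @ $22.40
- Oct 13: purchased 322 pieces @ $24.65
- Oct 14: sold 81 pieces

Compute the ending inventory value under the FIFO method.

Oct 9, 169 sold [FIFO — oldest first]: 137 @ $21.65 + 32 @ $24.45 = $3,748.45
Oct 14, 81 sold [FIFO — oldest first]: 63 @ $24.45 + 18 @ $22.40 = $1,943.55
Total COGS = $3,748.45 + $1,943.55 = $5,692.00
Ending inventory: 219 @ $22.40 + 322 @ $24.65 = $12,842.90

Ending inventory = $12,842.90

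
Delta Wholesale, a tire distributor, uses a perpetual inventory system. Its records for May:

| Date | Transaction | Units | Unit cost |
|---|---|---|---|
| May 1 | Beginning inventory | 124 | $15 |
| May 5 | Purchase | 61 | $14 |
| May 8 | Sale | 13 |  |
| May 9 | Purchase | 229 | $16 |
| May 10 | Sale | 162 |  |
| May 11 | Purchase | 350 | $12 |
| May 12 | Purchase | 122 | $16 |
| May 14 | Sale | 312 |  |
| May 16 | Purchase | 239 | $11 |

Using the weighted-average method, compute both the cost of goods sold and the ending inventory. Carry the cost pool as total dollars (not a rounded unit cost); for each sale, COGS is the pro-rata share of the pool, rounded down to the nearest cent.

After May 1: 124 on hand, pool $1,860.00 (≈ $15.0000 each)
After May 5: 185 on hand, pool $2,714.00 (≈ $14.6703 each)
May 8, sell 13: 13/185 × $2,714.00 → $190.71
After May 9: 401 on hand, pool $6,187.29 (≈ $15.4297 each)
May 10, sell 162: 162/401 × $6,187.29 → $2,499.60
After May 11: 589 on hand, pool $7,887.69 (≈ $13.3917 each)
After May 12: 711 on hand, pool $9,839.69 (≈ $13.8392 each)
May 14, sell 312: 312/711 × $9,839.69 → $4,317.83
After May 16: 638 on hand, pool $8,150.86 (≈ $12.7756 each)
Total COGS = $190.71 + $2,499.60 + $4,317.83 = $7,008.14
Ending inventory (cost pool remaining) = $8,150.86

COGS = $7,008.14; ending inventory = $8,150.86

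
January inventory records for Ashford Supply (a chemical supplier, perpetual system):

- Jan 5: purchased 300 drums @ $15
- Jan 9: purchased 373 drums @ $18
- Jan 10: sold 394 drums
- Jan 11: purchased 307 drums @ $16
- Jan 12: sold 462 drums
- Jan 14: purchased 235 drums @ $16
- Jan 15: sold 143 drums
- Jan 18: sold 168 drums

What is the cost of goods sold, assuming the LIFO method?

COGS = $19,166

Jan 10, 394 sold [LIFO — newest first]: 373 @ $18 + 21 @ $15 = $7,029
Jan 12, 462 sold [LIFO — newest first]: 307 @ $16 + 155 @ $15 = $7,237
Jan 15, 143 sold [LIFO — newest first]: 143 @ $16 = $2,288
Jan 18, 168 sold [LIFO — newest first]: 92 @ $16 + 76 @ $15 = $2,612
Total COGS = $7,029 + $7,237 + $2,288 + $2,612 = $19,166
Ending inventory: 48 @ $15 = $720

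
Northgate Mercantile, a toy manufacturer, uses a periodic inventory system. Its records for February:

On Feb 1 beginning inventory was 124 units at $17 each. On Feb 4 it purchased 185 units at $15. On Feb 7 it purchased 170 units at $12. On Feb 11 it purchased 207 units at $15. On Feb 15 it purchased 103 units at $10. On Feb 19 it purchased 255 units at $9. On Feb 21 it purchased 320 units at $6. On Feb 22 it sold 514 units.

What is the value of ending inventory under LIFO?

Feb 22, 514 sold [LIFO — newest first]: 320 @ $6 + 194 @ $9 = $3,666
Ending inventory: 124 @ $17 + 185 @ $15 + 170 @ $12 + 207 @ $15 + 103 @ $10 + 61 @ $9 = $11,607
Check: goods available $15,273 = COGS $3,666 + ending $11,607

Ending inventory = $11,607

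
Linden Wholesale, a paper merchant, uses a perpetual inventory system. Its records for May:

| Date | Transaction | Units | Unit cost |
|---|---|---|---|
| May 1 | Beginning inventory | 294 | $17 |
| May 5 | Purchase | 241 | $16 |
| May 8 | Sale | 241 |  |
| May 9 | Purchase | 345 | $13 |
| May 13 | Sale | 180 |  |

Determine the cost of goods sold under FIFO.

COGS = $7,030

May 8, 241 sold [FIFO — oldest first]: 241 @ $17 = $4,097
May 13, 180 sold [FIFO — oldest first]: 53 @ $17 + 127 @ $16 = $2,933
Total COGS = $4,097 + $2,933 = $7,030
Ending inventory: 114 @ $16 + 345 @ $13 = $6,309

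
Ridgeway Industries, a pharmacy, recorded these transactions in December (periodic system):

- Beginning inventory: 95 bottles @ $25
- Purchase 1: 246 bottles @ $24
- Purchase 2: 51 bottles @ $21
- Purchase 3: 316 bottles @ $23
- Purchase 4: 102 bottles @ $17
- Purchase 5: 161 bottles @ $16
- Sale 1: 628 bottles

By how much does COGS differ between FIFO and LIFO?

FIFO COGS: 95 @ $25 + 246 @ $24 + 51 @ $21 + 236 @ $23 = $14,778
LIFO COGS: 161 @ $16 + 102 @ $17 + 316 @ $23 + 49 @ $21 = $12,607
Difference = |$14,778 − $12,607| = $2,171

$2,171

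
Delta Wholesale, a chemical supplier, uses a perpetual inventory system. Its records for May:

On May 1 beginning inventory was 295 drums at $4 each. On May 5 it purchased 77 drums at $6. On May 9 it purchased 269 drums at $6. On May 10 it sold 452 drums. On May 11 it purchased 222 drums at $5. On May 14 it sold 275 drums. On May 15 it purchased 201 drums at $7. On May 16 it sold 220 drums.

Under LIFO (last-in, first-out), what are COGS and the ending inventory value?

May 10, 452 sold [LIFO — newest first]: 269 @ $6 + 77 @ $6 + 106 @ $4 = $2,500
May 14, 275 sold [LIFO — newest first]: 222 @ $5 + 53 @ $4 = $1,322
May 16, 220 sold [LIFO — newest first]: 201 @ $7 + 19 @ $4 = $1,483
Total COGS = $2,500 + $1,322 + $1,483 = $5,305
Ending inventory: 117 @ $4 = $468
Check: goods available $5,773 = COGS $5,305 + ending $468

COGS = $5,305; ending inventory = $468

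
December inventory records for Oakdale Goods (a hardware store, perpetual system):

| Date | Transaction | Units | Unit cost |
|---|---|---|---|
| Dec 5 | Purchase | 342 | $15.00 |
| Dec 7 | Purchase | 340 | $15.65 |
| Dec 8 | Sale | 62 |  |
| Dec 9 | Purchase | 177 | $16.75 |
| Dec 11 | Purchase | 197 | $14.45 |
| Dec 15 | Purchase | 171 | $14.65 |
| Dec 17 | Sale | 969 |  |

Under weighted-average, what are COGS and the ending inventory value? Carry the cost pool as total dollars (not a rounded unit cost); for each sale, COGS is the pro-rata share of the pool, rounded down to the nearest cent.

After Dec 5: 342 on hand, pool $5,130.00 (≈ $15.0000 each)
After Dec 7: 682 on hand, pool $10,451.00 (≈ $15.3240 each)
Dec 8, sell 62: 62/682 × $10,451.00 → $950.09
After Dec 9: 797 on hand, pool $12,465.66 (≈ $15.6407 each)
After Dec 11: 994 on hand, pool $15,312.31 (≈ $15.4047 each)
After Dec 15: 1165 on hand, pool $17,817.46 (≈ $15.2940 each)
Dec 17, sell 969: 969/1165 × $17,817.46 → $14,819.84
Total COGS = $950.09 + $14,819.84 = $15,769.93
Ending inventory (cost pool remaining) = $2,997.62
Check: goods available $18,767.55 = COGS $15,769.93 + ending $2,997.62

COGS = $15,769.93; ending inventory = $2,997.62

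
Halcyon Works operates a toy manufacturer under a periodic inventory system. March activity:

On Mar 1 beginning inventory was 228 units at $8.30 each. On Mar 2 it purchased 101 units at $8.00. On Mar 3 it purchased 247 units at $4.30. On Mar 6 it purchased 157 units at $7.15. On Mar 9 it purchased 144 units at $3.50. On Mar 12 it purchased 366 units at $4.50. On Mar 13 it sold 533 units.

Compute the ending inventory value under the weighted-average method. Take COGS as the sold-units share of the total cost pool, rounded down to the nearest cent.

Mar 13, sell 533: 533/1243 × $7,036.05 → $3,017.06
Ending inventory (cost pool remaining) = $4,018.99

Ending inventory = $4,018.99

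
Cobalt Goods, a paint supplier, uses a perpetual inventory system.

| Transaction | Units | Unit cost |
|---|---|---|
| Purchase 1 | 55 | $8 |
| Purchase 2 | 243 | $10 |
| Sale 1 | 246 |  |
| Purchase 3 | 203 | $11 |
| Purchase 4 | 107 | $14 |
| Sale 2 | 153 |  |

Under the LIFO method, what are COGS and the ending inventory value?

COGS = $4,458; ending inventory = $2,143

Sale 1 (246) [LIFO — newest first]: 243 @ $10 + 3 @ $8 = $2,454
Sale 2 (153) [LIFO — newest first]: 107 @ $14 + 46 @ $11 = $2,004
Total COGS = $2,454 + $2,004 = $4,458
Ending inventory: 52 @ $8 + 157 @ $11 = $2,143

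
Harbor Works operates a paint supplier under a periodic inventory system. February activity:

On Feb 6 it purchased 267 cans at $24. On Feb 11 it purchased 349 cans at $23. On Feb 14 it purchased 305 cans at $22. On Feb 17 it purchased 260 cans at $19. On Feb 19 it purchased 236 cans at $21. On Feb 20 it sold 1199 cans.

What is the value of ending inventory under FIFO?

Ending inventory = $4,578

Feb 20, 1199 sold [FIFO — oldest first]: 267 @ $24 + 349 @ $23 + 305 @ $22 + 260 @ $19 + 18 @ $21 = $26,463
Ending inventory: 218 @ $21 = $4,578
Check: goods available $31,041 = COGS $26,463 + ending $4,578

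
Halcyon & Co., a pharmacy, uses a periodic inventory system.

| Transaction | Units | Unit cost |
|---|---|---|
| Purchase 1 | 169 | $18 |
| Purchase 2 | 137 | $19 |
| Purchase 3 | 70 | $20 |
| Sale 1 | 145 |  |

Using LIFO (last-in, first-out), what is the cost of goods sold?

Sale 1 (145) [LIFO — newest first]: 70 @ $20 + 75 @ $19 = $2,825
Ending inventory: 169 @ $18 + 62 @ $19 = $4,220
Check: goods available $7,045 = COGS $2,825 + ending $4,220

COGS = $2,825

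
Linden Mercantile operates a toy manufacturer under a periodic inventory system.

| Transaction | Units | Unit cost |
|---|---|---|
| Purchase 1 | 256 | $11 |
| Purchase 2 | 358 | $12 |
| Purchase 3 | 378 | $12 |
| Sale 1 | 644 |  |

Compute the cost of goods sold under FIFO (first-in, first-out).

Sale 1 (644) [FIFO — oldest first]: 256 @ $11 + 358 @ $12 + 30 @ $12 = $7,472
Ending inventory: 348 @ $12 = $4,176

COGS = $7,472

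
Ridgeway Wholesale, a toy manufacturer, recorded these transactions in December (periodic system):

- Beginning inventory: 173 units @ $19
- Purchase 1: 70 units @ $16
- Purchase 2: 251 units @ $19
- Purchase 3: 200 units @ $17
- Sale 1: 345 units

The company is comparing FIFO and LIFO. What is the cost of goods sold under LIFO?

COGS = $6,155

FIFO COGS: 173 @ $19 + 70 @ $16 + 102 @ $19 = $6,345
LIFO COGS: 200 @ $17 + 145 @ $19 = $6,155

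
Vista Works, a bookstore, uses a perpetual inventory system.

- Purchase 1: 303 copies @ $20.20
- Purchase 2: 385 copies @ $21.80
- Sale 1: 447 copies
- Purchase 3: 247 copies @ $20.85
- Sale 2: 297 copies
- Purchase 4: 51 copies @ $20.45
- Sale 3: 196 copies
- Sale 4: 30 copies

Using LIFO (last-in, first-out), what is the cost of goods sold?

Sale 1 (447) [LIFO — newest first]: 385 @ $21.80 + 62 @ $20.20 = $9,645.40
Sale 2 (297) [LIFO — newest first]: 247 @ $20.85 + 50 @ $20.20 = $6,159.95
Sale 3 (196) [LIFO — newest first]: 51 @ $20.45 + 145 @ $20.20 = $3,971.95
Sale 4 (30) [LIFO — newest first]: 30 @ $20.20 = $606.00
Total COGS = $9,645.40 + $6,159.95 + $3,971.95 + $606.00 = $20,383.30
Ending inventory: 16 @ $20.20 = $323.20

COGS = $20,383.30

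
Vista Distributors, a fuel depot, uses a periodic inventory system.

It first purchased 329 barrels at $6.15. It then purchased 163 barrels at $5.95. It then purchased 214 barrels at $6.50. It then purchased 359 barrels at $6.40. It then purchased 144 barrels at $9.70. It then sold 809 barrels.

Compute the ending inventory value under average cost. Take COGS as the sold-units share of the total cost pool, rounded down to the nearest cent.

Sale 1, sell 809: 809/1209 × $8,078.60 → $5,405.77
Ending inventory (cost pool remaining) = $2,672.83

Ending inventory = $2,672.83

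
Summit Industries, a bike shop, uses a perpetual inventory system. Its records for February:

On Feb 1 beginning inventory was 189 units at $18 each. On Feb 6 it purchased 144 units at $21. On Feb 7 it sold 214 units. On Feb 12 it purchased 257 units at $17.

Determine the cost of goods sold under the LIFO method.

COGS = $4,284

Feb 7, 214 sold [LIFO — newest first]: 144 @ $21 + 70 @ $18 = $4,284
Ending inventory: 119 @ $18 + 257 @ $17 = $6,511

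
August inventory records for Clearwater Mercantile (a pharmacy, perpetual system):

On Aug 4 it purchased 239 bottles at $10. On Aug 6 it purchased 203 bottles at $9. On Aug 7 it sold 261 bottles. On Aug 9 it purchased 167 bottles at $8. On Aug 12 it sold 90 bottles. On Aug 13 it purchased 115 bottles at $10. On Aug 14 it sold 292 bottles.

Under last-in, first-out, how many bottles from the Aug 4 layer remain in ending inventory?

81

Aug 7, 261 sold [LIFO — newest first]: 203 @ $9 + 58 @ $10 = $2,407
Aug 12, 90 sold [LIFO — newest first]: 90 @ $8 = $720
Aug 14, 292 sold [LIFO — newest first]: 115 @ $10 + 77 @ $8 + 100 @ $10 = $2,766
Total COGS = $2,407 + $720 + $2,766 = $5,893
Ending inventory: 81 @ $10 = $810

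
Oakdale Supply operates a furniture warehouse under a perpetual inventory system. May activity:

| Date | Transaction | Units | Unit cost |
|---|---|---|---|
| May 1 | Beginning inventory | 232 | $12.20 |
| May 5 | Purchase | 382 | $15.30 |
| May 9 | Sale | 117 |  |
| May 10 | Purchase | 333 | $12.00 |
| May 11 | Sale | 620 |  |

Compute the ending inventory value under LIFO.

May 9, 117 sold [LIFO — newest first]: 117 @ $15.30 = $1,790.10
May 11, 620 sold [LIFO — newest first]: 333 @ $12.00 + 265 @ $15.30 + 22 @ $12.20 = $8,318.90
Total COGS = $1,790.10 + $8,318.90 = $10,109.00
Ending inventory: 210 @ $12.20 = $2,562.00
Check: goods available $12,671.00 = COGS $10,109.00 + ending $2,562.00

Ending inventory = $2,562.00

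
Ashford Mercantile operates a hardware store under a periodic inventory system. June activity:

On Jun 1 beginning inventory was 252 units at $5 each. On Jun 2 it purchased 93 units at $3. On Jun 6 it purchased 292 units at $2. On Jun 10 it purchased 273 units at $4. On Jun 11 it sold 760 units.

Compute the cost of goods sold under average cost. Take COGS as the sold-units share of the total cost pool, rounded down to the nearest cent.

COGS = $2,685.05

Jun 11, sell 760: 760/910 × $3,215.00 → $2,685.05
Ending inventory (cost pool remaining) = $529.95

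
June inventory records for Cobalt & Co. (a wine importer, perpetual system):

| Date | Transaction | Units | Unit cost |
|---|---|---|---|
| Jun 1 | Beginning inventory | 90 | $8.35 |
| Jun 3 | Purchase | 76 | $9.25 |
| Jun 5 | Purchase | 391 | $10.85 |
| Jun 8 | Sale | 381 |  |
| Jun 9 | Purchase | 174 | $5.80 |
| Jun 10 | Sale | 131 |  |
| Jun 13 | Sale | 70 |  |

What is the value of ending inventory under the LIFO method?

Jun 8, 381 sold [LIFO — newest first]: 381 @ $10.85 = $4,133.85
Jun 10, 131 sold [LIFO — newest first]: 131 @ $5.80 = $759.80
Jun 13, 70 sold [LIFO — newest first]: 43 @ $5.80 + 10 @ $10.85 + 17 @ $9.25 = $515.15
Total COGS = $4,133.85 + $759.80 + $515.15 = $5,408.80
Ending inventory: 90 @ $8.35 + 59 @ $9.25 = $1,297.25
Check: goods available $6,706.05 = COGS $5,408.80 + ending $1,297.25

Ending inventory = $1,297.25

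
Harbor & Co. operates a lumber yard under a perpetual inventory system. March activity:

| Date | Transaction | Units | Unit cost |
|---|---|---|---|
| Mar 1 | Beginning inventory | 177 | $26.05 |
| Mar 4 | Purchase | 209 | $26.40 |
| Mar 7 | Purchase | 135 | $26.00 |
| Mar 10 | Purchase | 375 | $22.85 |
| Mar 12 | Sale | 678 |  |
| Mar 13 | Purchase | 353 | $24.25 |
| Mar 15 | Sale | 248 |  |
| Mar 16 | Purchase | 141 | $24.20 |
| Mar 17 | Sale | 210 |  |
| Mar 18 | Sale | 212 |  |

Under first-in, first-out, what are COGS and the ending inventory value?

COGS = $33,163.25; ending inventory = $1,016.40

Mar 12, 678 sold [FIFO — oldest first]: 177 @ $26.05 + 209 @ $26.40 + 135 @ $26.00 + 157 @ $22.85 = $17,225.90
Mar 15, 248 sold [FIFO — oldest first]: 218 @ $22.85 + 30 @ $24.25 = $5,708.80
Mar 17, 210 sold [FIFO — oldest first]: 210 @ $24.25 = $5,092.50
Mar 18, 212 sold [FIFO — oldest first]: 113 @ $24.25 + 99 @ $24.20 = $5,136.05
Total COGS = $17,225.90 + $5,708.80 + $5,092.50 + $5,136.05 = $33,163.25
Ending inventory: 42 @ $24.20 = $1,016.40
Check: goods available $34,179.65 = COGS $33,163.25 + ending $1,016.40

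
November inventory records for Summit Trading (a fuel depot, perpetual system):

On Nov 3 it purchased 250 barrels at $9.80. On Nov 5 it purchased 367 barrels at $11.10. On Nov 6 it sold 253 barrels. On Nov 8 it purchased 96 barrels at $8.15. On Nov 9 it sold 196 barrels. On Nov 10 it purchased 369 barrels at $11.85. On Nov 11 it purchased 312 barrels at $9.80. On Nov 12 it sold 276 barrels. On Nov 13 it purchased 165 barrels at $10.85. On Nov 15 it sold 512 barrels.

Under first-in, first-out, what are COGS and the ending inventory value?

Nov 6, 253 sold [FIFO — oldest first]: 250 @ $9.80 + 3 @ $11.10 = $2,483.30
Nov 9, 196 sold [FIFO — oldest first]: 196 @ $11.10 = $2,175.60
Nov 12, 276 sold [FIFO — oldest first]: 168 @ $11.10 + 96 @ $8.15 + 12 @ $11.85 = $2,789.40
Nov 15, 512 sold [FIFO — oldest first]: 357 @ $11.85 + 155 @ $9.80 = $5,749.45
Total COGS = $2,483.30 + $2,175.60 + $2,789.40 + $5,749.45 = $13,197.75
Ending inventory: 157 @ $9.80 + 165 @ $10.85 = $3,328.85
Check: goods available $16,526.60 = COGS $13,197.75 + ending $3,328.85

COGS = $13,197.75; ending inventory = $3,328.85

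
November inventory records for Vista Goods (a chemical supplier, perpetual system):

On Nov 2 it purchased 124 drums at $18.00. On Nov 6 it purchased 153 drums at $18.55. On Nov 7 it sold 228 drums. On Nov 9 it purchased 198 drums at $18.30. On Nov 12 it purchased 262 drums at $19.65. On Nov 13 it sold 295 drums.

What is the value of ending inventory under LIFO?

Ending inventory = $3,901.50

Nov 7, 228 sold [LIFO — newest first]: 153 @ $18.55 + 75 @ $18.00 = $4,188.15
Nov 13, 295 sold [LIFO — newest first]: 262 @ $19.65 + 33 @ $18.30 = $5,752.20
Total COGS = $4,188.15 + $5,752.20 = $9,940.35
Ending inventory: 49 @ $18.00 + 165 @ $18.30 = $3,901.50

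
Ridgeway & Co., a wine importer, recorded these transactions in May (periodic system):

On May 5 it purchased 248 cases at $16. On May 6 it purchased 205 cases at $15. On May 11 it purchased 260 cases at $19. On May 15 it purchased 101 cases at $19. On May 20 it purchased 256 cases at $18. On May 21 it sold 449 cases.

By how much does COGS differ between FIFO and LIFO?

$1,292

FIFO COGS: 248 @ $16 + 201 @ $15 = $6,983
LIFO COGS: 256 @ $18 + 101 @ $19 + 92 @ $19 = $8,275
Difference = |$6,983 − $8,275| = $1,292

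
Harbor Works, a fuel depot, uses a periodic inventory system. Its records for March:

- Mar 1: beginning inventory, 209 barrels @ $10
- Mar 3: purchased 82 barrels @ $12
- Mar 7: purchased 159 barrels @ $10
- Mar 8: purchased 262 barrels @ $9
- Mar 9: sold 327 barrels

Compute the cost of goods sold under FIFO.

Mar 9, 327 sold [FIFO — oldest first]: 209 @ $10 + 82 @ $12 + 36 @ $10 = $3,434
Ending inventory: 123 @ $10 + 262 @ $9 = $3,588

COGS = $3,434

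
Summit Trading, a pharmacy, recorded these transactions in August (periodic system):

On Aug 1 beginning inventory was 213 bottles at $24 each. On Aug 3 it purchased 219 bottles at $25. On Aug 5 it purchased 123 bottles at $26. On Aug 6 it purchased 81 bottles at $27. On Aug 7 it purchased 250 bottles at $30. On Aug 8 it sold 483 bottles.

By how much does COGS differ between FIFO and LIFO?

$1,697

FIFO COGS: 213 @ $24 + 219 @ $25 + 51 @ $26 = $11,913
LIFO COGS: 250 @ $30 + 81 @ $27 + 123 @ $26 + 29 @ $25 = $13,610
Difference = |$11,913 − $13,610| = $1,697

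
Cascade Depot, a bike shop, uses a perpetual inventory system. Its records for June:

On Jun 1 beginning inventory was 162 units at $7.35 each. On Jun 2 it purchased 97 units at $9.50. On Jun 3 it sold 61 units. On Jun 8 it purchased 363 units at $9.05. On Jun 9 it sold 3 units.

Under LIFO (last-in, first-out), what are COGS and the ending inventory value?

COGS = $606.65; ending inventory = $4,790.70

Jun 3, 61 sold [LIFO — newest first]: 61 @ $9.50 = $579.50
Jun 9, 3 sold [LIFO — newest first]: 3 @ $9.05 = $27.15
Total COGS = $579.50 + $27.15 = $606.65
Ending inventory: 162 @ $7.35 + 36 @ $9.50 + 360 @ $9.05 = $4,790.70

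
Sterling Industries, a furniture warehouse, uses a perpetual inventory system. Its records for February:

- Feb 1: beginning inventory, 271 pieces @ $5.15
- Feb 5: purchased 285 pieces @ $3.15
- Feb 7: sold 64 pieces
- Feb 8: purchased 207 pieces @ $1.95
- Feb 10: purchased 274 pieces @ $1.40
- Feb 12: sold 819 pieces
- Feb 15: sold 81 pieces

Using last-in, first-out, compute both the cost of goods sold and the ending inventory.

Feb 7, 64 sold [LIFO — newest first]: 64 @ $3.15 = $201.60
Feb 12, 819 sold [LIFO — newest first]: 274 @ $1.40 + 207 @ $1.95 + 221 @ $3.15 + 117 @ $5.15 = $2,085.95
Feb 15, 81 sold [LIFO — newest first]: 81 @ $5.15 = $417.15
Total COGS = $201.60 + $2,085.95 + $417.15 = $2,704.70
Ending inventory: 73 @ $5.15 = $375.95
Check: goods available $3,080.65 = COGS $2,704.70 + ending $375.95

COGS = $2,704.70; ending inventory = $375.95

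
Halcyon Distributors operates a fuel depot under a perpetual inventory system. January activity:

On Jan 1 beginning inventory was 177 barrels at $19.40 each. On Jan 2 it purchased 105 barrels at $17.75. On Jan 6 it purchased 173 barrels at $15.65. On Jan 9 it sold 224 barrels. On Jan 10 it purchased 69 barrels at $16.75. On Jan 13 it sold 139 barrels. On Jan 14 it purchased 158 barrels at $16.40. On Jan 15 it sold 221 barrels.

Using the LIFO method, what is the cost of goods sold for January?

COGS = $9,850.75

Jan 9, 224 sold [LIFO — newest first]: 173 @ $15.65 + 51 @ $17.75 = $3,612.70
Jan 13, 139 sold [LIFO — newest first]: 69 @ $16.75 + 54 @ $17.75 + 16 @ $19.40 = $2,424.65
Jan 15, 221 sold [LIFO — newest first]: 158 @ $16.40 + 63 @ $19.40 = $3,813.40
Total COGS = $3,612.70 + $2,424.65 + $3,813.40 = $9,850.75
Ending inventory: 98 @ $19.40 = $1,901.20
Check: goods available $11,751.95 = COGS $9,850.75 + ending $1,901.20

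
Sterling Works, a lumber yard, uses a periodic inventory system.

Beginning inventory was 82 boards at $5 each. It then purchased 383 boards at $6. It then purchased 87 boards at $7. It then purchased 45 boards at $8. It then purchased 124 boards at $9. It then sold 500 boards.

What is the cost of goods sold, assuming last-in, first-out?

Sale 1 (500) [LIFO — newest first]: 124 @ $9 + 45 @ $8 + 87 @ $7 + 244 @ $6 = $3,549
Ending inventory: 82 @ $5 + 139 @ $6 = $1,244

COGS = $3,549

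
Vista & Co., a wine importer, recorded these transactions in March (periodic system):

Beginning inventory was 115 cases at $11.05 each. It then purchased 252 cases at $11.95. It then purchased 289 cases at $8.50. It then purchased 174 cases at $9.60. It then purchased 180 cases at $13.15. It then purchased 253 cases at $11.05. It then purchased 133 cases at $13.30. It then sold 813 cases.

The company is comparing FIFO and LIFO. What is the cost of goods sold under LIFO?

COGS = $9,222.45

FIFO COGS: 115 @ $11.05 + 252 @ $11.95 + 289 @ $8.50 + 157 @ $9.60 = $8,245.85
LIFO COGS: 133 @ $13.30 + 253 @ $11.05 + 180 @ $13.15 + 174 @ $9.60 + 73 @ $8.50 = $9,222.45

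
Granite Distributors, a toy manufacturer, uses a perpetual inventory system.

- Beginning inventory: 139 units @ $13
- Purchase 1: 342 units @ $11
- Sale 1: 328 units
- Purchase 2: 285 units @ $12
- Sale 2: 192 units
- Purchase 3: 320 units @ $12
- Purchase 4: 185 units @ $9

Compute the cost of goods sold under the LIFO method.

Sale 1 (328) [LIFO — newest first]: 328 @ $11 = $3,608
Sale 2 (192) [LIFO — newest first]: 192 @ $12 = $2,304
Total COGS = $3,608 + $2,304 = $5,912
Ending inventory: 139 @ $13 + 14 @ $11 + 93 @ $12 + 320 @ $12 + 185 @ $9 = $8,582

COGS = $5,912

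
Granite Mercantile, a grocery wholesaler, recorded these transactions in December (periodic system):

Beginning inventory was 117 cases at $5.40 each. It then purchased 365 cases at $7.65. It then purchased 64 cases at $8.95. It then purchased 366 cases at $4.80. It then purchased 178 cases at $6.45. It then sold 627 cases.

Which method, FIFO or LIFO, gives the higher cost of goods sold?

FIFO

FIFO COGS: 117 @ $5.40 + 365 @ $7.65 + 64 @ $8.95 + 81 @ $4.80 = $4,385.65
LIFO COGS: 178 @ $6.45 + 366 @ $4.80 + 64 @ $8.95 + 19 @ $7.65 = $3,623.05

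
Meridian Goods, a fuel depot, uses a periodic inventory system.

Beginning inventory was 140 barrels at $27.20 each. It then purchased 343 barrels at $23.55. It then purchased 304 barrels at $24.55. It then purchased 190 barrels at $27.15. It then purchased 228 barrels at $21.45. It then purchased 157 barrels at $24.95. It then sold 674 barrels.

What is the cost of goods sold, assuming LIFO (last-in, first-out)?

Sale 1 (674) [LIFO — newest first]: 157 @ $24.95 + 228 @ $21.45 + 190 @ $27.15 + 99 @ $24.55 = $16,396.70
Ending inventory: 140 @ $27.20 + 343 @ $23.55 + 205 @ $24.55 = $16,918.40
Check: goods available $33,315.10 = COGS $16,396.70 + ending $16,918.40

COGS = $16,396.70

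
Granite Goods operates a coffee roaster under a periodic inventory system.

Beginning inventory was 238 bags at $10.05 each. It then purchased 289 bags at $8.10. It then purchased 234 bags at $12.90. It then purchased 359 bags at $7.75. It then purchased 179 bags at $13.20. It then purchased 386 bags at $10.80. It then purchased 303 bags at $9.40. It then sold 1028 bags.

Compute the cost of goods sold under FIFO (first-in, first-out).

Sale 1 (1028) [FIFO — oldest first]: 238 @ $10.05 + 289 @ $8.10 + 234 @ $12.90 + 267 @ $7.75 = $9,820.65
Ending inventory: 92 @ $7.75 + 179 @ $13.20 + 386 @ $10.80 + 303 @ $9.40 = $10,092.80

COGS = $9,820.65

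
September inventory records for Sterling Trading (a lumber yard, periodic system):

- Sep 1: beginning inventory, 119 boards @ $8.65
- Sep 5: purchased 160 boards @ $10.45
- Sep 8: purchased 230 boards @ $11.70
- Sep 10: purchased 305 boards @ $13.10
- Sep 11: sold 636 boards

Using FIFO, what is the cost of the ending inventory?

Sep 11, 636 sold [FIFO — oldest first]: 119 @ $8.65 + 160 @ $10.45 + 230 @ $11.70 + 127 @ $13.10 = $7,056.05
Ending inventory: 178 @ $13.10 = $2,331.80

Ending inventory = $2,331.80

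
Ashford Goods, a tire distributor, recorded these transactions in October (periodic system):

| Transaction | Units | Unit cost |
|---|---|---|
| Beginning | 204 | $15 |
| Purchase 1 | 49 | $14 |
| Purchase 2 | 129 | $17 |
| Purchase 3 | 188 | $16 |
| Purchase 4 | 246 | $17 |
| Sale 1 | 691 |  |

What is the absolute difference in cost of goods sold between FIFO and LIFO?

$250

FIFO COGS: 204 @ $15 + 49 @ $14 + 129 @ $17 + 188 @ $16 + 121 @ $17 = $11,004
LIFO COGS: 246 @ $17 + 188 @ $16 + 129 @ $17 + 49 @ $14 + 79 @ $15 = $11,254
Difference = |$11,004 − $11,254| = $250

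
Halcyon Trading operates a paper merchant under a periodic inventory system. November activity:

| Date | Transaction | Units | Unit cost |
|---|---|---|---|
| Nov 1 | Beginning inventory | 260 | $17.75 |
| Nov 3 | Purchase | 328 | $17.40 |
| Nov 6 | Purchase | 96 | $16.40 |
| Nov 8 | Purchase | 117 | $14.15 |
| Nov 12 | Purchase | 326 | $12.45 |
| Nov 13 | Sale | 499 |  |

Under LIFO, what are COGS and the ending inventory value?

COGS = $6,632.65; ending inventory = $10,978.20

Nov 13, 499 sold [LIFO — newest first]: 326 @ $12.45 + 117 @ $14.15 + 56 @ $16.40 = $6,632.65
Ending inventory: 260 @ $17.75 + 328 @ $17.40 + 40 @ $16.40 = $10,978.20
Check: goods available $17,610.85 = COGS $6,632.65 + ending $10,978.20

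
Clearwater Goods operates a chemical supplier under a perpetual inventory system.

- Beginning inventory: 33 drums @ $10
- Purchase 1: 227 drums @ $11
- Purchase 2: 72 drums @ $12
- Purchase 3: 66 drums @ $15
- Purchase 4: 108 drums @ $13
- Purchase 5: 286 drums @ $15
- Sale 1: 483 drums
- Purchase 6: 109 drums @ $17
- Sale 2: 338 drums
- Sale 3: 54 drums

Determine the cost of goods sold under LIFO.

COGS = $11,968

Sale 1 (483) [LIFO — newest first]: 286 @ $15 + 108 @ $13 + 66 @ $15 + 23 @ $12 = $6,960
Sale 2 (338) [LIFO — newest first]: 109 @ $17 + 49 @ $12 + 180 @ $11 = $4,421
Sale 3 (54) [LIFO — newest first]: 47 @ $11 + 7 @ $10 = $587
Total COGS = $6,960 + $4,421 + $587 = $11,968
Ending inventory: 26 @ $10 = $260
Check: goods available $12,228 = COGS $11,968 + ending $260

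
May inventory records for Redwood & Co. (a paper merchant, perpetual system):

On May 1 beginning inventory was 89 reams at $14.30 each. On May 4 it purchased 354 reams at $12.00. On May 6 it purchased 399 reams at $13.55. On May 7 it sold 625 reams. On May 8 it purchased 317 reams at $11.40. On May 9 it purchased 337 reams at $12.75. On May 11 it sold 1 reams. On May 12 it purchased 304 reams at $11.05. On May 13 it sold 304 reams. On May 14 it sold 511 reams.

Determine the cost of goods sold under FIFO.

COGS = $18,136.45

May 7, 625 sold [FIFO — oldest first]: 89 @ $14.30 + 354 @ $12.00 + 182 @ $13.55 = $7,986.80
May 11, 1 sold [FIFO — oldest first]: 1 @ $13.55 = $13.55
May 13, 304 sold [FIFO — oldest first]: 216 @ $13.55 + 88 @ $11.40 = $3,930.00
May 14, 511 sold [FIFO — oldest first]: 229 @ $11.40 + 282 @ $12.75 = $6,206.10
Total COGS = $7,986.80 + $13.55 + $3,930.00 + $6,206.10 = $18,136.45
Ending inventory: 55 @ $12.75 + 304 @ $11.05 = $4,060.45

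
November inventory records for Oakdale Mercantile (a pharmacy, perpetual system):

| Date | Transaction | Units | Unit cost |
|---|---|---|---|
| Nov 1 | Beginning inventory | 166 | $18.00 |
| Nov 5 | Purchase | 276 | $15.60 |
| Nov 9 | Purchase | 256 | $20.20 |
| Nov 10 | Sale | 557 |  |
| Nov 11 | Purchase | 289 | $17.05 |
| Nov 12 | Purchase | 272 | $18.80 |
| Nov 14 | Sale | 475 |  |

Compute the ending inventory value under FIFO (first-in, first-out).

Nov 10, 557 sold [FIFO — oldest first]: 166 @ $18.00 + 276 @ $15.60 + 115 @ $20.20 = $9,616.60
Nov 14, 475 sold [FIFO — oldest first]: 141 @ $20.20 + 289 @ $17.05 + 45 @ $18.80 = $8,621.65
Total COGS = $9,616.60 + $8,621.65 = $18,238.25
Ending inventory: 227 @ $18.80 = $4,267.60
Check: goods available $22,505.85 = COGS $18,238.25 + ending $4,267.60

Ending inventory = $4,267.60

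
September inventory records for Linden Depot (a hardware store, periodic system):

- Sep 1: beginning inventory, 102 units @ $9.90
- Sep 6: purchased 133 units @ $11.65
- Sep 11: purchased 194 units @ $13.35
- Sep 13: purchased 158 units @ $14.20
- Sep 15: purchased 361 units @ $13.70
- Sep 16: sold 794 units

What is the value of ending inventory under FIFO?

Sep 16, 794 sold [FIFO — oldest first]: 102 @ $9.90 + 133 @ $11.65 + 194 @ $13.35 + 158 @ $14.20 + 207 @ $13.70 = $10,228.65
Ending inventory: 154 @ $13.70 = $2,109.80

Ending inventory = $2,109.80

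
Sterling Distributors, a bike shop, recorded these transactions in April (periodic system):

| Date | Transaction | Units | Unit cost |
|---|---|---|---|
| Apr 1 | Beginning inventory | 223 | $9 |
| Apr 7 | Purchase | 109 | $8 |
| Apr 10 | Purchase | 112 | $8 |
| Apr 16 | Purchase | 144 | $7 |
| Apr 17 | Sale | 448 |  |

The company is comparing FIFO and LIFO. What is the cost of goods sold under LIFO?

COGS = $3,523

FIFO COGS: 223 @ $9 + 109 @ $8 + 112 @ $8 + 4 @ $7 = $3,803
LIFO COGS: 144 @ $7 + 112 @ $8 + 109 @ $8 + 83 @ $9 = $3,523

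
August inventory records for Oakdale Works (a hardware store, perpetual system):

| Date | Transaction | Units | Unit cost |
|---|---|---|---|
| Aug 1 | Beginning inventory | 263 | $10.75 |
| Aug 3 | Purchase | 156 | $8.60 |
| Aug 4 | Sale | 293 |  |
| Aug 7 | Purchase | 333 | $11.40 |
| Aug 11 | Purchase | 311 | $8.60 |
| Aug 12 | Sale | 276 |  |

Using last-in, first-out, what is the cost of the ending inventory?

Aug 4, 293 sold [LIFO — newest first]: 156 @ $8.60 + 137 @ $10.75 = $2,814.35
Aug 12, 276 sold [LIFO — newest first]: 276 @ $8.60 = $2,373.60
Total COGS = $2,814.35 + $2,373.60 = $5,187.95
Ending inventory: 126 @ $10.75 + 333 @ $11.40 + 35 @ $8.60 = $5,451.70
Check: goods available $10,639.65 = COGS $5,187.95 + ending $5,451.70

Ending inventory = $5,451.70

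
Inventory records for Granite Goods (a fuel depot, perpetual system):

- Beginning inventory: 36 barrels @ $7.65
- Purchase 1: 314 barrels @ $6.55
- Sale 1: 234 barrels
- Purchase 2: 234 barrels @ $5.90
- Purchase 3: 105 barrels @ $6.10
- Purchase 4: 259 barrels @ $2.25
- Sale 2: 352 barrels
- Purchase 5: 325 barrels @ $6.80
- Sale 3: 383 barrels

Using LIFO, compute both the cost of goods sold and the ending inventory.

Sale 1 (234) [LIFO — newest first]: 234 @ $6.55 = $1,532.70
Sale 2 (352) [LIFO — newest first]: 259 @ $2.25 + 93 @ $6.10 = $1,150.05
Sale 3 (383) [LIFO — newest first]: 325 @ $6.80 + 12 @ $6.10 + 46 @ $5.90 = $2,554.60
Total COGS = $1,532.70 + $1,150.05 + $2,554.60 = $5,237.35
Ending inventory: 36 @ $7.65 + 80 @ $6.55 + 188 @ $5.90 = $1,908.60
Check: goods available $7,145.95 = COGS $5,237.35 + ending $1,908.60

COGS = $5,237.35; ending inventory = $1,908.60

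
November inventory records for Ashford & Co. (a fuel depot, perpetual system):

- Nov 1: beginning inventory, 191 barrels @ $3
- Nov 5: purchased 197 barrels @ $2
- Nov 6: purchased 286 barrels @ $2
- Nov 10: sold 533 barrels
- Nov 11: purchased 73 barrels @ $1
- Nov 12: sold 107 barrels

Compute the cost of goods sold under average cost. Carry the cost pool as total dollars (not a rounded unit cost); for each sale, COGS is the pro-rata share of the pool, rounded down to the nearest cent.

After Nov 1: 191 on hand, pool $573.00 (≈ $3.0000 each)
After Nov 5: 388 on hand, pool $967.00 (≈ $2.4923 each)
After Nov 6: 674 on hand, pool $1,539.00 (≈ $2.2834 each)
Nov 10, sell 533: 533/674 × $1,539.00 → $1,217.04
After Nov 11: 214 on hand, pool $394.96 (≈ $1.8456 each)
Nov 12, sell 107: 107/214 × $394.96 → $197.48
Total COGS = $1,217.04 + $197.48 = $1,414.52
Ending inventory (cost pool remaining) = $197.48
Check: goods available $1,612.00 = COGS $1,414.52 + ending $197.48

COGS = $1,414.52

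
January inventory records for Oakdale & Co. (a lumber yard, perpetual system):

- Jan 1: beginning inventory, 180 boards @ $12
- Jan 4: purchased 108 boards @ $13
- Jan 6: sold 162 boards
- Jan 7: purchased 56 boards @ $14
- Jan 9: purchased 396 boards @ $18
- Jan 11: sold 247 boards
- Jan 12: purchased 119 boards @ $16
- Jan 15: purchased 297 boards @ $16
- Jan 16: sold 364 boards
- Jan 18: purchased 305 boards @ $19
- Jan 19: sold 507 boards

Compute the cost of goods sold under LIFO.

COGS = $21,645

Jan 6, 162 sold [LIFO — newest first]: 108 @ $13 + 54 @ $12 = $2,052
Jan 11, 247 sold [LIFO — newest first]: 247 @ $18 = $4,446
Jan 16, 364 sold [LIFO — newest first]: 297 @ $16 + 67 @ $16 = $5,824
Jan 19, 507 sold [LIFO — newest first]: 305 @ $19 + 52 @ $16 + 149 @ $18 + 1 @ $14 = $9,323
Total COGS = $2,052 + $4,446 + $5,824 + $9,323 = $21,645
Ending inventory: 126 @ $12 + 55 @ $14 = $2,282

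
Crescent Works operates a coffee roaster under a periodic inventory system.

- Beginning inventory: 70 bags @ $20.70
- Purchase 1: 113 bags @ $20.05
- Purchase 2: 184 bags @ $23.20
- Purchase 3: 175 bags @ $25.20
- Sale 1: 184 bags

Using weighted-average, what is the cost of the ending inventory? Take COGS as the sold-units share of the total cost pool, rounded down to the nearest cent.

Ending inventory = $8,186.08

Sale 1, sell 184: 184/542 × $12,393.45 → $4,207.37
Ending inventory (cost pool remaining) = $8,186.08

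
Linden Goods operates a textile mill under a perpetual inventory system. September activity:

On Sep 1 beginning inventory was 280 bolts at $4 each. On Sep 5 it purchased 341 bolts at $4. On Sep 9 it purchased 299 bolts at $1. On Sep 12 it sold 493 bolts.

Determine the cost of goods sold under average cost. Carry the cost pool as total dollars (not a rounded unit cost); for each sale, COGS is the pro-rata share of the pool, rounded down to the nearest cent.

COGS = $1,491.32

After Sep 1: 280 on hand, pool $1,120.00 (≈ $4.0000 each)
After Sep 5: 621 on hand, pool $2,484.00 (≈ $4.0000 each)
After Sep 9: 920 on hand, pool $2,783.00 (≈ $3.0250 each)
Sep 12, sell 493: 493/920 × $2,783.00 → $1,491.32
Ending inventory (cost pool remaining) = $1,291.68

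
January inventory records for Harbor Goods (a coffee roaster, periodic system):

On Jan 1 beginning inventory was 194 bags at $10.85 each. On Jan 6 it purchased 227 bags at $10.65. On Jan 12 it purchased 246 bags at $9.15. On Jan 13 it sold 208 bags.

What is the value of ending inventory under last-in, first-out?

Ending inventory = $4,870.15

Jan 13, 208 sold [LIFO — newest first]: 208 @ $9.15 = $1,903.20
Ending inventory: 194 @ $10.85 + 227 @ $10.65 + 38 @ $9.15 = $4,870.15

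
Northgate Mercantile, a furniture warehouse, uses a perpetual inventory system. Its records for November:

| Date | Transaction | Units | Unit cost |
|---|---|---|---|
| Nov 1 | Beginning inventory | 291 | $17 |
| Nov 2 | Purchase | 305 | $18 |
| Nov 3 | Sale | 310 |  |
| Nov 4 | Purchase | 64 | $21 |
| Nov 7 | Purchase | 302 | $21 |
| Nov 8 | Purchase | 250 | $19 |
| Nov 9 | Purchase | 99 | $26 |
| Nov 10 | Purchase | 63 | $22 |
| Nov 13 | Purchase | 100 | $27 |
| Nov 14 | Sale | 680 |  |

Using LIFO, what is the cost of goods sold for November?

COGS = $20,513

Nov 3, 310 sold [LIFO — newest first]: 305 @ $18 + 5 @ $17 = $5,575
Nov 14, 680 sold [LIFO — newest first]: 100 @ $27 + 63 @ $22 + 99 @ $26 + 250 @ $19 + 168 @ $21 = $14,938
Total COGS = $5,575 + $14,938 = $20,513
Ending inventory: 286 @ $17 + 64 @ $21 + 134 @ $21 = $9,020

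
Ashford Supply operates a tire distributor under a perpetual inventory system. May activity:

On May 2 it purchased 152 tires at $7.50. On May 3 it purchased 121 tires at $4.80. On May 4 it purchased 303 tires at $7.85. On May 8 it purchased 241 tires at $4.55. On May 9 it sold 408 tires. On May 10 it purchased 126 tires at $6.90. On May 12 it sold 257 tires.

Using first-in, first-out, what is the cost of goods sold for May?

May 9, 408 sold [FIFO — oldest first]: 152 @ $7.50 + 121 @ $4.80 + 135 @ $7.85 = $2,780.55
May 12, 257 sold [FIFO — oldest first]: 168 @ $7.85 + 89 @ $4.55 = $1,723.75
Total COGS = $2,780.55 + $1,723.75 = $4,504.30
Ending inventory: 152 @ $4.55 + 126 @ $6.90 = $1,561.00

COGS = $4,504.30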